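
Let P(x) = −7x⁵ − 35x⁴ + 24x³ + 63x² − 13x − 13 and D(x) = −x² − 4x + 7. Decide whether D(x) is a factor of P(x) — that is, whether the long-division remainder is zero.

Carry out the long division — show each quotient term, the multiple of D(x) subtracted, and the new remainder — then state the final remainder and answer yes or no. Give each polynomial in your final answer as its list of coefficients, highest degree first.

Step 1: lead(−7x⁵ − 35x⁴ + 24x³ + 63x² − 13x − 13) ÷ lead(D) = −7x⁵ ÷ −x² = 7x³. Subtract (7x³)·D = −7x⁵ − 28x⁴ + 49x³. Remainder: −7x⁴ − 25x³ + 63x² − 13x − 13.
Step 2: lead(−7x⁴ − 25x³ + 63x² − 13x − 13) ÷ lead(D) = −7x⁴ ÷ −x² = 7x². Subtract (7x²)·D = −7x⁴ − 28x³ + 49x². Remainder: 3x³ + 14x² − 13x − 13.
Step 3: lead(3x³ + 14x² − 13x − 13) ÷ lead(D) = 3x³ ÷ −x² = −3x. Subtract (−3x)·D = 3x³ + 12x² − 21x. Remainder: 2x² + 8x − 13.
Step 4: lead(2x² + 8x − 13) ÷ lead(D) = 2x² ÷ −x² = −2. Subtract (−2)·D = 2x² + 8x − 14. Remainder: 1.

R = [1], so D(x) is not a factor of P(x). no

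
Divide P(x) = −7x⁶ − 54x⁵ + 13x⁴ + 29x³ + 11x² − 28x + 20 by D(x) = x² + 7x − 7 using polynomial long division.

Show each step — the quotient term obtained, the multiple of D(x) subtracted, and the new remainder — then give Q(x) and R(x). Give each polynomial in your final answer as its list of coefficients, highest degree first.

Q = [-7, -5, -1, 1, -3]; R = [-1]

Step 1: lead(−7x⁶ − 54x⁵ + 13x⁴ + 29x³ + 11x² − 28x + 20) ÷ lead(D) = −7x⁶ ÷ x² = −7x⁴. Subtract (−7x⁴)·D = −7x⁶ − 49x⁵ + 49x⁴. Remainder: −5x⁵ − 36x⁴ + 29x³ + 11x² − 28x + 20.
Step 2: lead(−5x⁵ − 36x⁴ + 29x³ + 11x² − 28x + 20) ÷ lead(D) = −5x⁵ ÷ x² = −5x³. Subtract (−5x³)·D = −5x⁵ − 35x⁴ + 35x³. Remainder: −x⁴ − 6x³ + 11x² − 28x + 20.
Step 3: lead(−x⁴ − 6x³ + 11x² − 28x + 20) ÷ lead(D) = −x⁴ ÷ x² = −x². Subtract (−x²)·D = −x⁴ − 7x³ + 7x². Remainder: x³ + 4x² − 28x + 20.
Step 4: lead(x³ + 4x² − 28x + 20) ÷ lead(D) = x³ ÷ x² = x. Subtract (x)·D = x³ + 7x² − 7x. Remainder: −3x² − 21x + 20.
Step 5: lead(−3x² − 21x + 20) ÷ lead(D) = −3x² ÷ x² = −3. Subtract (−3)·D = −3x² − 21x + 21. Remainder: −1.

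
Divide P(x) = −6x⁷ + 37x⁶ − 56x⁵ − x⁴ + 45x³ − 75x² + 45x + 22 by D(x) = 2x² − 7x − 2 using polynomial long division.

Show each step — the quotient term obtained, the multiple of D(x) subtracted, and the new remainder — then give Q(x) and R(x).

Q(x) = −3x⁵ + 8x⁴ − 3x³ − 3x² + 9x − 9; R(x) = 4

Step 1: lead(−6x⁷ + 37x⁶ − 56x⁵ − x⁴ + 45x³ − 75x² + 45x + 22) ÷ lead(D) = −6x⁷ ÷ 2x² = −3x⁵. Subtract (−3x⁵)·D = −6x⁷ + 21x⁶ + 6x⁵. Remainder: 16x⁶ − 62x⁵ − x⁴ + 45x³ − 75x² + 45x + 22.
Step 2: lead(16x⁶ − 62x⁵ − x⁴ + 45x³ − 75x² + 45x + 22) ÷ lead(D) = 16x⁶ ÷ 2x² = 8x⁴. Subtract (8x⁴)·D = 16x⁶ − 56x⁵ − 16x⁴. Remainder: −6x⁵ + 15x⁴ + 45x³ − 75x² + 45x + 22.
Step 3: lead(−6x⁵ + 15x⁴ + 45x³ − 75x² + 45x + 22) ÷ lead(D) = −6x⁵ ÷ 2x² = −3x³. Subtract (−3x³)·D = −6x⁵ + 21x⁴ + 6x³. Remainder: −6x⁴ + 39x³ − 75x² + 45x + 22.
Step 4: lead(−6x⁴ + 39x³ − 75x² + 45x + 22) ÷ lead(D) = −6x⁴ ÷ 2x² = −3x². Subtract (−3x²)·D = −6x⁴ + 21x³ + 6x². Remainder: 18x³ − 81x² + 45x + 22.
Step 5: lead(18x³ − 81x² + 45x + 22) ÷ lead(D) = 18x³ ÷ 2x² = 9x. Subtract (9x)·D = 18x³ − 63x² − 18x. Remainder: −18x² + 63x + 22.
Step 6: lead(−18x² + 63x + 22) ÷ lead(D) = −18x² ÷ 2x² = −9. Subtract (−9)·D = −18x² + 63x + 18. Remainder: 4.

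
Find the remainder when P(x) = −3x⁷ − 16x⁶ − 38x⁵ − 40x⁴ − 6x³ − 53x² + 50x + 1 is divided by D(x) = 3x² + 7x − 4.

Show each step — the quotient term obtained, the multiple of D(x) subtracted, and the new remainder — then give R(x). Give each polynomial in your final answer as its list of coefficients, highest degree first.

Step 1: lead(−3x⁷ − 16x⁶ − 38x⁵ − 40x⁴ − 6x³ − 53x² + 50x + 1) ÷ lead(D) = −3x⁷ ÷ 3x² = −x⁵. Subtract (−x⁵)·D = −3x⁷ − 7x⁶ + 4x⁵. Remainder: −9x⁶ − 42x⁵ − 40x⁴ − 6x³ − 53x² + 50x + 1.
Step 2: lead(−9x⁶ − 42x⁵ − 40x⁴ − 6x³ − 53x² + 50x + 1) ÷ lead(D) = −9x⁶ ÷ 3x² = −3x⁴. Subtract (−3x⁴)·D = −9x⁶ − 21x⁵ + 12x⁴. Remainder: −21x⁵ − 52x⁴ − 6x³ − 53x² + 50x + 1.
Step 3: lead(−21x⁵ − 52x⁴ − 6x³ − 53x² + 50x + 1) ÷ lead(D) = −21x⁵ ÷ 3x² = −7x³. Subtract (−7x³)·D = −21x⁵ − 49x⁴ + 28x³. Remainder: −3x⁴ − 34x³ − 53x² + 50x + 1.
Step 4: lead(−3x⁴ − 34x³ − 53x² + 50x + 1) ÷ lead(D) = −3x⁴ ÷ 3x² = −x². Subtract (−x²)·D = −3x⁴ − 7x³ + 4x². Remainder: −27x³ − 57x² + 50x + 1.
Step 5: lead(−27x³ − 57x² + 50x + 1) ÷ lead(D) = −27x³ ÷ 3x² = −9x. Subtract (−9x)·D = −27x³ − 63x² + 36x. Remainder: 6x² + 14x + 1.
Step 6: lead(6x² + 14x + 1) ÷ lead(D) = 6x² ÷ 3x² = 2. Subtract (2)·D = 6x² + 14x − 8. Remainder: 9.

R = [9]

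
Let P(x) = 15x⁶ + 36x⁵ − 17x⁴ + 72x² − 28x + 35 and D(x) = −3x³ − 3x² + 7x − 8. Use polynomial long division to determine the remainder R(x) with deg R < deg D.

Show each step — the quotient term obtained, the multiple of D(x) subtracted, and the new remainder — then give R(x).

R(x) = −3x² + 8x + 3

Step 1: lead(15x⁶ + 36x⁵ − 17x⁴ + 72x² − 28x + 35) ÷ lead(D) = 15x⁶ ÷ −3x³ = −5x³. Subtract (−5x³)·D = 15x⁶ + 15x⁵ − 35x⁴ + 40x³. Remainder: 21x⁵ + 18x⁴ − 40x³ + 72x² − 28x + 35.
Step 2: lead(21x⁵ + 18x⁴ − 40x³ + 72x² − 28x + 35) ÷ lead(D) = 21x⁵ ÷ −3x³ = −7x². Subtract (−7x²)·D = 21x⁵ + 21x⁴ − 49x³ + 56x². Remainder: −3x⁴ + 9x³ + 16x² − 28x + 35.
Step 3: lead(−3x⁴ + 9x³ + 16x² − 28x + 35) ÷ lead(D) = −3x⁴ ÷ −3x³ = x. Subtract (x)·D = −3x⁴ − 3x³ + 7x² − 8x. Remainder: 12x³ + 9x² − 20x + 35.
Step 4: lead(12x³ + 9x² − 20x + 35) ÷ lead(D) = 12x³ ÷ −3x³ = −4. Subtract (−4)·D = 12x³ + 12x² − 28x + 32. Remainder: −3x² + 8x + 3.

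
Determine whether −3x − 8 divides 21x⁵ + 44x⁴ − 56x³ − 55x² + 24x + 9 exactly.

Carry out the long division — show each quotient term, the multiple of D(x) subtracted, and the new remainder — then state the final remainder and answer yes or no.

R(x) = 9, so D(x) is not a factor of P(x). no

Step 1: lead(21x⁵ + 44x⁴ − 56x³ − 55x² + 24x + 9) ÷ lead(D) = 21x⁵ ÷ −3x = −7x⁴. Subtract (−7x⁴)·D = 21x⁵ + 56x⁴. Remainder: −12x⁴ − 56x³ − 55x² + 24x + 9.
Step 2: lead(−12x⁴ − 56x³ − 55x² + 24x + 9) ÷ lead(D) = −12x⁴ ÷ −3x = 4x³. Subtract (4x³)·D = −12x⁴ − 32x³. Remainder: −24x³ − 55x² + 24x + 9.
Step 3: lead(−24x³ − 55x² + 24x + 9) ÷ lead(D) = −24x³ ÷ −3x = 8x². Subtract (8x²)·D = −24x³ − 64x². Remainder: 9x² + 24x + 9.
Step 4: lead(9x² + 24x + 9) ÷ lead(D) = 9x² ÷ −3x = −3x. Subtract (−3x)·D = 9x² + 24x. Remainder: 9.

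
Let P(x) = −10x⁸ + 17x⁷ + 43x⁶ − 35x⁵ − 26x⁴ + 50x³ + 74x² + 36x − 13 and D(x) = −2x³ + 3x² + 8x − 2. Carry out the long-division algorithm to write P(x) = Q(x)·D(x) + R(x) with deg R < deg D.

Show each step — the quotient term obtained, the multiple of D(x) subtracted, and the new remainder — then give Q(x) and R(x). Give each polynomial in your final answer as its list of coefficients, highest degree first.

Q = [5, -1, -3, 4, 8, 6]; R = [4, -1]

Step 1: lead(−10x⁸ + 17x⁷ + 43x⁶ − 35x⁵ − 26x⁴ + 50x³ + 74x² + 36x − 13) ÷ lead(D) = −10x⁸ ÷ −2x³ = 5x⁵. Subtract (5x⁵)·D = −10x⁸ + 15x⁷ + 40x⁶ − 10x⁵. Remainder: 2x⁷ + 3x⁶ − 25x⁵ − 26x⁴ + 50x³ + 74x² + 36x − 13.
Step 2: lead(2x⁷ + 3x⁶ − 25x⁵ − 26x⁴ + 50x³ + 74x² + 36x − 13) ÷ lead(D) = 2x⁷ ÷ −2x³ = −x⁴. Subtract (−x⁴)·D = 2x⁷ − 3x⁶ − 8x⁵ + 2x⁴. Remainder: 6x⁶ − 17x⁵ − 28x⁴ + 50x³ + 74x² + 36x − 13.
Step 3: lead(6x⁶ − 17x⁵ − 28x⁴ + 50x³ + 74x² + 36x − 13) ÷ lead(D) = 6x⁶ ÷ −2x³ = −3x³. Subtract (−3x³)·D = 6x⁶ − 9x⁵ − 24x⁴ + 6x³. Remainder: −8x⁵ − 4x⁴ + 44x³ + 74x² + 36x − 13.
Step 4: lead(−8x⁵ − 4x⁴ + 44x³ + 74x² + 36x − 13) ÷ lead(D) = −8x⁵ ÷ −2x³ = 4x². Subtract (4x²)·D = −8x⁵ + 12x⁴ + 32x³ − 8x². Remainder: −16x⁴ + 12x³ + 82x² + 36x − 13.
Step 5: lead(−16x⁴ + 12x³ + 82x² + 36x − 13) ÷ lead(D) = −16x⁴ ÷ −2x³ = 8x. Subtract (8x)·D = −16x⁴ + 24x³ + 64x² − 16x. Remainder: −12x³ + 18x² + 52x − 13.
Step 6: lead(−12x³ + 18x² + 52x − 13) ÷ lead(D) = −12x³ ÷ −2x³ = 6. Subtract (6)·D = −12x³ + 18x² + 48x − 12. Remainder: 4x − 1.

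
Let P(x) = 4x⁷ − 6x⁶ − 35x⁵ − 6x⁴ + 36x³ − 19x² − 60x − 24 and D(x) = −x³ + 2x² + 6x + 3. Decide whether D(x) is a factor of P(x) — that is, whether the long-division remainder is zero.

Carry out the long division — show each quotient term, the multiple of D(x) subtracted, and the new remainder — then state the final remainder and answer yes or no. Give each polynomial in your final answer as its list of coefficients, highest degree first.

R = [0], so D(x) is a factor of P(x). yes

Step 1: lead(4x⁷ − 6x⁶ − 35x⁵ − 6x⁴ + 36x³ − 19x² − 60x − 24) ÷ lead(D) = 4x⁷ ÷ −x³ = −4x⁴. Subtract (−4x⁴)·D = 4x⁷ − 8x⁶ − 24x⁵ − 12x⁴. Remainder: 2x⁶ − 11x⁵ + 6x⁴ + 36x³ − 19x² − 60x − 24.
Step 2: lead(2x⁶ − 11x⁵ + 6x⁴ + 36x³ − 19x² − 60x − 24) ÷ lead(D) = 2x⁶ ÷ −x³ = −2x³. Subtract (−2x³)·D = 2x⁶ − 4x⁵ − 12x⁴ − 6x³. Remainder: −7x⁵ + 18x⁴ + 42x³ − 19x² − 60x − 24.
Step 3: lead(−7x⁵ + 18x⁴ + 42x³ − 19x² − 60x − 24) ÷ lead(D) = −7x⁵ ÷ −x³ = 7x². Subtract (7x²)·D = −7x⁵ + 14x⁴ + 42x³ + 21x². Remainder: 4x⁴ − 40x² − 60x − 24.
Step 4: lead(4x⁴ − 40x² − 60x − 24) ÷ lead(D) = 4x⁴ ÷ −x³ = −4x. Subtract (−4x)·D = 4x⁴ − 8x³ − 24x² − 12x. Remainder: 8x³ − 16x² − 48x − 24.
Step 5: lead(8x³ − 16x² − 48x − 24) ÷ lead(D) = 8x³ ÷ −x³ = −8. Subtract (−8)·D = 8x³ − 16x² − 48x − 24. Remainder: 0.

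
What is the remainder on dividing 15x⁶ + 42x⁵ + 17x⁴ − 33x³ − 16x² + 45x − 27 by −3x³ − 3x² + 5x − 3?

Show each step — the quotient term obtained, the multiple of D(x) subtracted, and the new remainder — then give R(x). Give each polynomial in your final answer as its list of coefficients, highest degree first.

Step 1: lead(15x⁶ + 42x⁵ + 17x⁴ − 33x³ − 16x² + 45x − 27) ÷ lead(D) = 15x⁶ ÷ −3x³ = −5x³. Subtract (−5x³)·D = 15x⁶ + 15x⁵ − 25x⁴ + 15x³. Remainder: 27x⁵ + 42x⁴ − 48x³ − 16x² + 45x − 27.
Step 2: lead(27x⁵ + 42x⁴ − 48x³ − 16x² + 45x − 27) ÷ lead(D) = 27x⁵ ÷ −3x³ = −9x². Subtract (−9x²)·D = 27x⁵ + 27x⁴ − 45x³ + 27x². Remainder: 15x⁴ − 3x³ − 43x² + 45x − 27.
Step 3: lead(15x⁴ − 3x³ − 43x² + 45x − 27) ÷ lead(D) = 15x⁴ ÷ −3x³ = −5x. Subtract (−5x)·D = 15x⁴ + 15x³ − 25x² + 15x. Remainder: −18x³ − 18x² + 30x − 27.
Step 4: lead(−18x³ − 18x² + 30x − 27) ÷ lead(D) = −18x³ ÷ −3x³ = 6. Subtract (6)·D = −18x³ − 18x² + 30x − 18. Remainder: −9.

R = [-9]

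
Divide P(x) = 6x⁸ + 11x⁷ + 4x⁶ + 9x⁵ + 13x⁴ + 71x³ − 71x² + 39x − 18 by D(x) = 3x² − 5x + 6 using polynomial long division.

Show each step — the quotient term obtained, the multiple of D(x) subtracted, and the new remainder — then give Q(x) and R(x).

Step 1: lead(6x⁸ + 11x⁷ + 4x⁶ + 9x⁵ + 13x⁴ + 71x³ − 71x² + 39x − 18) ÷ lead(D) = 6x⁸ ÷ 3x² = 2x⁶. Subtract (2x⁶)·D = 6x⁸ − 10x⁷ + 12x⁶. Remainder: 21x⁷ − 8x⁶ + 9x⁵ + 13x⁴ + 71x³ − 71x² + 39x − 18.
Step 2: lead(21x⁷ − 8x⁶ + 9x⁵ + 13x⁴ + 71x³ − 71x² + 39x − 18) ÷ lead(D) = 21x⁷ ÷ 3x² = 7x⁵. Subtract (7x⁵)·D = 21x⁷ − 35x⁶ + 42x⁵. Remainder: 27x⁶ − 33x⁵ + 13x⁴ + 71x³ − 71x² + 39x − 18.
Step 3: lead(27x⁶ − 33x⁵ + 13x⁴ + 71x³ − 71x² + 39x − 18) ÷ lead(D) = 27x⁶ ÷ 3x² = 9x⁴. Subtract (9x⁴)·D = 27x⁶ − 45x⁵ + 54x⁴. Remainder: 12x⁵ − 41x⁴ + 71x³ − 71x² + 39x − 18.
Step 4: lead(12x⁵ − 41x⁴ + 71x³ − 71x² + 39x − 18) ÷ lead(D) = 12x⁵ ÷ 3x² = 4x³. Subtract (4x³)·D = 12x⁵ − 20x⁴ + 24x³. Remainder: −21x⁴ + 47x³ − 71x² + 39x − 18.
Step 5: lead(−21x⁴ + 47x³ − 71x² + 39x − 18) ÷ lead(D) = −21x⁴ ÷ 3x² = −7x². Subtract (−7x²)·D = −21x⁴ + 35x³ − 42x². Remainder: 12x³ − 29x² + 39x − 18.
Step 6: lead(12x³ − 29x² + 39x − 18) ÷ lead(D) = 12x³ ÷ 3x² = 4x. Subtract (4x)·D = 12x³ − 20x² + 24x. Remainder: −9x² + 15x − 18.
Step 7: lead(−9x² + 15x − 18) ÷ lead(D) = −9x² ÷ 3x² = −3. Subtract (−3)·D = −9x² + 15x − 18. Remainder: 0.

Q(x) = 2x⁶ + 7x⁵ + 9x⁴ + 4x³ − 7x² + 4x − 3; R(x) = 0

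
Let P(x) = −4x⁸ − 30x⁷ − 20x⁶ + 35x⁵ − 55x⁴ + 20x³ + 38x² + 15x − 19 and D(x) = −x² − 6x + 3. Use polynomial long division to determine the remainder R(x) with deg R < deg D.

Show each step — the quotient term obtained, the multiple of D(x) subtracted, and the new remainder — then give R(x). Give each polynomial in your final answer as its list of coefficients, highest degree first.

Step 1: lead(−4x⁸ − 30x⁷ − 20x⁶ + 35x⁵ − 55x⁴ + 20x³ + 38x² + 15x − 19) ÷ lead(D) = −4x⁸ ÷ −x² = 4x⁶. Subtract (4x⁶)·D = −4x⁸ − 24x⁷ + 12x⁶. Remainder: −6x⁷ − 32x⁶ + 35x⁵ − 55x⁴ + 20x³ + 38x² + 15x − 19.
Step 2: lead(−6x⁷ − 32x⁶ + 35x⁵ − 55x⁴ + 20x³ + 38x² + 15x − 19) ÷ lead(D) = −6x⁷ ÷ −x² = 6x⁵. Subtract (6x⁵)·D = −6x⁷ − 36x⁶ + 18x⁵. Remainder: 4x⁶ + 17x⁵ − 55x⁴ + 20x³ + 38x² + 15x − 19.
Step 3: lead(4x⁶ + 17x⁵ − 55x⁴ + 20x³ + 38x² + 15x − 19) ÷ lead(D) = 4x⁶ ÷ −x² = −4x⁴. Subtract (−4x⁴)·D = 4x⁶ + 24x⁵ − 12x⁴. Remainder: −7x⁵ − 43x⁴ + 20x³ + 38x² + 15x − 19.
Step 4: lead(−7x⁵ − 43x⁴ + 20x³ + 38x² + 15x − 19) ÷ lead(D) = −7x⁵ ÷ −x² = 7x³. Subtract (7x³)·D = −7x⁵ − 42x⁴ + 21x³. Remainder: −x⁴ − x³ + 38x² + 15x − 19.
Step 5: lead(−x⁴ − x³ + 38x² + 15x − 19) ÷ lead(D) = −x⁴ ÷ −x² = x². Subtract (x²)·D = −x⁴ − 6x³ + 3x². Remainder: 5x³ + 35x² + 15x − 19.
Step 6: lead(5x³ + 35x² + 15x − 19) ÷ lead(D) = 5x³ ÷ −x² = −5x. Subtract (−5x)·D = 5x³ + 30x² − 15x. Remainder: 5x² + 30x − 19.
Step 7: lead(5x² + 30x − 19) ÷ lead(D) = 5x² ÷ −x² = −5. Subtract (−5)·D = 5x² + 30x − 15. Remainder: −4.

R = [-4]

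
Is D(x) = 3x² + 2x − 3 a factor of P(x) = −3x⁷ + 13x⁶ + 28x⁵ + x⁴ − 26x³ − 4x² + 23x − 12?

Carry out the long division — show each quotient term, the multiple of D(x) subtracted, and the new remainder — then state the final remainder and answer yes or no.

Step 1: lead(−3x⁷ + 13x⁶ + 28x⁵ + x⁴ − 26x³ − 4x² + 23x − 12) ÷ lead(D) = −3x⁷ ÷ 3x² = −x⁵. Subtract (−x⁵)·D = −3x⁷ − 2x⁶ + 3x⁵. Remainder: 15x⁶ + 25x⁵ + x⁴ − 26x³ − 4x² + 23x − 12.
Step 2: lead(15x⁶ + 25x⁵ + x⁴ − 26x³ − 4x² + 23x − 12) ÷ lead(D) = 15x⁶ ÷ 3x² = 5x⁴. Subtract (5x⁴)·D = 15x⁶ + 10x⁵ − 15x⁴. Remainder: 15x⁵ + 16x⁴ − 26x³ − 4x² + 23x − 12.
Step 3: lead(15x⁵ + 16x⁴ − 26x³ − 4x² + 23x − 12) ÷ lead(D) = 15x⁵ ÷ 3x² = 5x³. Subtract (5x³)·D = 15x⁵ + 10x⁴ − 15x³. Remainder: 6x⁴ − 11x³ − 4x² + 23x − 12.
Step 4: lead(6x⁴ − 11x³ − 4x² + 23x − 12) ÷ lead(D) = 6x⁴ ÷ 3x² = 2x². Subtract (2x²)·D = 6x⁴ + 4x³ − 6x². Remainder: −15x³ + 2x² + 23x − 12.
Step 5: lead(−15x³ + 2x² + 23x − 12) ÷ lead(D) = −15x³ ÷ 3x² = −5x. Subtract (−5x)·D = −15x³ − 10x² + 15x. Remainder: 12x² + 8x − 12.
Step 6: lead(12x² + 8x − 12) ÷ lead(D) = 12x² ÷ 3x² = 4. Subtract (4)·D = 12x² + 8x − 12. Remainder: 0.

R(x) = 0, so D(x) is a factor of P(x). yes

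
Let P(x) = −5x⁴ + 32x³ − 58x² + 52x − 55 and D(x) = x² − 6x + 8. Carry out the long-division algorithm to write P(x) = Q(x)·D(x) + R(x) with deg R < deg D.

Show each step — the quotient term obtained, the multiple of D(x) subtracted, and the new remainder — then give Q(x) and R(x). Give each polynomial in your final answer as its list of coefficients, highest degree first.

Q = [-5, 2, -6]; R = [-7]

Step 1: lead(−5x⁴ + 32x³ − 58x² + 52x − 55) ÷ lead(D) = −5x⁴ ÷ x² = −5x². Subtract (−5x²)·D = −5x⁴ + 30x³ − 40x². Remainder: 2x³ − 18x² + 52x − 55.
Step 2: lead(2x³ − 18x² + 52x − 55) ÷ lead(D) = 2x³ ÷ x² = 2x. Subtract (2x)·D = 2x³ − 12x² + 16x. Remainder: −6x² + 36x − 55.
Step 3: lead(−6x² + 36x − 55) ÷ lead(D) = −6x² ÷ x² = −6. Subtract (−6)·D = −6x² + 36x − 48. Remainder: −7.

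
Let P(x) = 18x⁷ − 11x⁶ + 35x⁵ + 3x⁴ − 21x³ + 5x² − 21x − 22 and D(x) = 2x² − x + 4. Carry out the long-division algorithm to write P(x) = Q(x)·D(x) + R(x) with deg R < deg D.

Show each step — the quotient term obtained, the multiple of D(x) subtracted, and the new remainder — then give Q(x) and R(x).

Step 1: lead(18x⁷ − 11x⁶ + 35x⁵ + 3x⁴ − 21x³ + 5x² − 21x − 22) ÷ lead(D) = 18x⁷ ÷ 2x² = 9x⁵. Subtract (9x⁵)·D = 18x⁷ − 9x⁶ + 36x⁵. Remainder: −2x⁶ − x⁵ + 3x⁴ − 21x³ + 5x² − 21x − 22.
Step 2: lead(−2x⁶ − x⁵ + 3x⁴ − 21x³ + 5x² − 21x − 22) ÷ lead(D) = −2x⁶ ÷ 2x² = −x⁴. Subtract (−x⁴)·D = −2x⁶ + x⁵ − 4x⁴. Remainder: −2x⁵ + 7x⁴ − 21x³ + 5x² − 21x − 22.
Step 3: lead(−2x⁵ + 7x⁴ − 21x³ + 5x² − 21x − 22) ÷ lead(D) = −2x⁵ ÷ 2x² = −x³. Subtract (−x³)·D = −2x⁵ + x⁴ − 4x³. Remainder: 6x⁴ − 17x³ + 5x² − 21x − 22.
Step 4: lead(6x⁴ − 17x³ + 5x² − 21x − 22) ÷ lead(D) = 6x⁴ ÷ 2x² = 3x². Subtract (3x²)·D = 6x⁴ − 3x³ + 12x². Remainder: −14x³ − 7x² − 21x − 22.
Step 5: lead(−14x³ − 7x² − 21x − 22) ÷ lead(D) = −14x³ ÷ 2x² = −7x. Subtract (−7x)·D = −14x³ + 7x² − 28x. Remainder: −14x² + 7x − 22.
Step 6: lead(−14x² + 7x − 22) ÷ lead(D) = −14x² ÷ 2x² = −7. Subtract (−7)·D = −14x² + 7x − 28. Remainder: 6.

Q(x) = 9x⁵ − x⁴ − x³ + 3x² − 7x − 7; R(x) = 6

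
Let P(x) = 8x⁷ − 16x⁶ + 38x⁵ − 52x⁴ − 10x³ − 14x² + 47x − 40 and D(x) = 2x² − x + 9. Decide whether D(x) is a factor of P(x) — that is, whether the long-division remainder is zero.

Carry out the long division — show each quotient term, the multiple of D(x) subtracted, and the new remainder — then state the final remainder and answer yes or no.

R(x) = 6x + 5, so D(x) is not a factor of P(x). no

Step 1: lead(8x⁷ − 16x⁶ + 38x⁵ − 52x⁴ − 10x³ − 14x² + 47x − 40) ÷ lead(D) = 8x⁷ ÷ 2x² = 4x⁵. Subtract (4x⁵)·D = 8x⁷ − 4x⁶ + 36x⁵. Remainder: −12x⁶ + 2x⁵ − 52x⁴ − 10x³ − 14x² + 47x − 40.
Step 2: lead(−12x⁶ + 2x⁵ − 52x⁴ − 10x³ − 14x² + 47x − 40) ÷ lead(D) = −12x⁶ ÷ 2x² = −6x⁴. Subtract (−6x⁴)·D = −12x⁶ + 6x⁵ − 54x⁴. Remainder: −4x⁵ + 2x⁴ − 10x³ − 14x² + 47x − 40.
Step 3: lead(−4x⁵ + 2x⁴ − 10x³ − 14x² + 47x − 40) ÷ lead(D) = −4x⁵ ÷ 2x² = −2x³. Subtract (−2x³)·D = −4x⁵ + 2x⁴ − 18x³. Remainder: 8x³ − 14x² + 47x − 40.
Step 4: lead(8x³ − 14x² + 47x − 40) ÷ lead(D) = 8x³ ÷ 2x² = 4x. Subtract (4x)·D = 8x³ − 4x² + 36x. Remainder: −10x² + 11x − 40.
Step 5: lead(−10x² + 11x − 40) ÷ lead(D) = −10x² ÷ 2x² = −5. Subtract (−5)·D = −10x² + 5x − 45. Remainder: 6x + 5.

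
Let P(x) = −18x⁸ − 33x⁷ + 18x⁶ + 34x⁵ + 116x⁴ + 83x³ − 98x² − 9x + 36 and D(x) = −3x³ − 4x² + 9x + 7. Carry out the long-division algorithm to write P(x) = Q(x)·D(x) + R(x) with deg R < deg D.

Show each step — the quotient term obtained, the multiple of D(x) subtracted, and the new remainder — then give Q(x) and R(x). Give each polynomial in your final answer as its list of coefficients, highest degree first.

Step 1: lead(−18x⁸ − 33x⁷ + 18x⁶ + 34x⁵ + 116x⁴ + 83x³ − 98x² − 9x + 36) ÷ lead(D) = −18x⁸ ÷ −3x³ = 6x⁵. Subtract (6x⁵)·D = −18x⁸ − 24x⁷ + 54x⁶ + 42x⁵. Remainder: −9x⁷ − 36x⁶ − 8x⁵ + 116x⁴ + 83x³ − 98x² − 9x + 36.
Step 2: lead(−9x⁷ − 36x⁶ − 8x⁵ + 116x⁴ + 83x³ − 98x² − 9x + 36) ÷ lead(D) = −9x⁷ ÷ −3x³ = 3x⁴. Subtract (3x⁴)·D = −9x⁷ − 12x⁶ + 27x⁵ + 21x⁴. Remainder: −24x⁶ − 35x⁵ + 95x⁴ + 83x³ − 98x² − 9x + 36.
Step 3: lead(−24x⁶ − 35x⁵ + 95x⁴ + 83x³ − 98x² − 9x + 36) ÷ lead(D) = −24x⁶ ÷ −3x³ = 8x³. Subtract (8x³)·D = −24x⁶ − 32x⁵ + 72x⁴ + 56x³. Remainder: −3x⁵ + 23x⁴ + 27x³ − 98x² − 9x + 36.
Step 4: lead(−3x⁵ + 23x⁴ + 27x³ − 98x² − 9x + 36) ÷ lead(D) = −3x⁵ ÷ −3x³ = x². Subtract (x²)·D = −3x⁵ − 4x⁴ + 9x³ + 7x². Remainder: 27x⁴ + 18x³ − 105x² − 9x + 36.
Step 5: lead(27x⁴ + 18x³ − 105x² − 9x + 36) ÷ lead(D) = 27x⁴ ÷ −3x³ = −9x. Subtract (−9x)·D = 27x⁴ + 36x³ − 81x² − 63x. Remainder: −18x³ − 24x² + 54x + 36.
Step 6: lead(−18x³ − 24x² + 54x + 36) ÷ lead(D) = −18x³ ÷ −3x³ = 6. Subtract (6)·D = −18x³ − 24x² + 54x + 42. Remainder: −6.

Q = [6, 3, 8, 1, -9, 6]; R = [-6]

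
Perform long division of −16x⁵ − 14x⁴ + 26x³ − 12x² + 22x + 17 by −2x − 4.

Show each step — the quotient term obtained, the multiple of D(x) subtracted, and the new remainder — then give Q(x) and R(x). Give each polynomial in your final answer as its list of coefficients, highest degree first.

Step 1: lead(−16x⁵ − 14x⁴ + 26x³ − 12x² + 22x + 17) ÷ lead(D) = −16x⁵ ÷ −2x = 8x⁴. Subtract (8x⁴)·D = −16x⁵ − 32x⁴. Remainder: 18x⁴ + 26x³ − 12x² + 22x + 17.
Step 2: lead(18x⁴ + 26x³ − 12x² + 22x + 17) ÷ lead(D) = 18x⁴ ÷ −2x = −9x³. Subtract (−9x³)·D = 18x⁴ + 36x³. Remainder: −10x³ − 12x² + 22x + 17.
Step 3: lead(−10x³ − 12x² + 22x + 17) ÷ lead(D) = −10x³ ÷ −2x = 5x². Subtract (5x²)·D = −10x³ − 20x². Remainder: 8x² + 22x + 17.
Step 4: lead(8x² + 22x + 17) ÷ lead(D) = 8x² ÷ −2x = −4x. Subtract (−4x)·D = 8x² + 16x. Remainder: 6x + 17.
Step 5: lead(6x + 17) ÷ lead(D) = 6x ÷ −2x = −3. Subtract (−3)·D = 6x + 12. Remainder: 5.

Q = [8, -9, 5, -4, -3]; R = [5]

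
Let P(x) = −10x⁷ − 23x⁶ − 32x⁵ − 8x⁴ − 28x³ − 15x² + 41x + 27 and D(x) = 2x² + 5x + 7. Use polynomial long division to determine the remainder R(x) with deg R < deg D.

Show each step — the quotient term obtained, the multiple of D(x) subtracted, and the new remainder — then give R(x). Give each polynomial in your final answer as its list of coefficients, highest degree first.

R = [2, -8]

Step 1: lead(−10x⁷ − 23x⁶ − 32x⁵ − 8x⁴ − 28x³ − 15x² + 41x + 27) ÷ lead(D) = −10x⁷ ÷ 2x² = −5x⁵. Subtract (−5x⁵)·D = −10x⁷ − 25x⁶ − 35x⁵. Remainder: 2x⁶ + 3x⁵ − 8x⁴ − 28x³ − 15x² + 41x + 27.
Step 2: lead(2x⁶ + 3x⁵ − 8x⁴ − 28x³ − 15x² + 41x + 27) ÷ lead(D) = 2x⁶ ÷ 2x² = x⁴. Subtract (x⁴)·D = 2x⁶ + 5x⁵ + 7x⁴. Remainder: −2x⁵ − 15x⁴ − 28x³ − 15x² + 41x + 27.
Step 3: lead(−2x⁵ − 15x⁴ − 28x³ − 15x² + 41x + 27) ÷ lead(D) = −2x⁵ ÷ 2x² = −x³. Subtract (−x³)·D = −2x⁵ − 5x⁴ − 7x³. Remainder: −10x⁴ − 21x³ − 15x² + 41x + 27.
Step 4: lead(−10x⁴ − 21x³ − 15x² + 41x + 27) ÷ lead(D) = −10x⁴ ÷ 2x² = −5x². Subtract (−5x²)·D = −10x⁴ − 25x³ − 35x². Remainder: 4x³ + 20x² + 41x + 27.
Step 5: lead(4x³ + 20x² + 41x + 27) ÷ lead(D) = 4x³ ÷ 2x² = 2x. Subtract (2x)·D = 4x³ + 10x² + 14x. Remainder: 10x² + 27x + 27.
Step 6: lead(10x² + 27x + 27) ÷ lead(D) = 10x² ÷ 2x² = 5. Subtract (5)·D = 10x² + 25x + 35. Remainder: 2x − 8.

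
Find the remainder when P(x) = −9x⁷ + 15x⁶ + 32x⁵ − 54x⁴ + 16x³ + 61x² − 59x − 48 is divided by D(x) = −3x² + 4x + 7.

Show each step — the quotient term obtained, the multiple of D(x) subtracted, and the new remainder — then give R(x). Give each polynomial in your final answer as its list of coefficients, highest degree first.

Step 1: lead(−9x⁷ + 15x⁶ + 32x⁵ − 54x⁴ + 16x³ + 61x² − 59x − 48) ÷ lead(D) = −9x⁷ ÷ −3x² = 3x⁵. Subtract (3x⁵)·D = −9x⁷ + 12x⁶ + 21x⁵. Remainder: 3x⁶ + 11x⁵ − 54x⁴ + 16x³ + 61x² − 59x − 48.
Step 2: lead(3x⁶ + 11x⁵ − 54x⁴ + 16x³ + 61x² − 59x − 48) ÷ lead(D) = 3x⁶ ÷ −3x² = −x⁴. Subtract (−x⁴)·D = 3x⁶ − 4x⁵ − 7x⁴. Remainder: 15x⁵ − 47x⁴ + 16x³ + 61x² − 59x − 48.
Step 3: lead(15x⁵ − 47x⁴ + 16x³ + 61x² − 59x − 48) ÷ lead(D) = 15x⁵ ÷ −3x² = −5x³. Subtract (−5x³)·D = 15x⁵ − 20x⁴ − 35x³. Remainder: −27x⁴ + 51x³ + 61x² − 59x − 48.
Step 4: lead(−27x⁴ + 51x³ + 61x² − 59x − 48) ÷ lead(D) = −27x⁴ ÷ −3x² = 9x². Subtract (9x²)·D = −27x⁴ + 36x³ + 63x². Remainder: 15x³ − 2x² − 59x − 48.
Step 5: lead(15x³ − 2x² − 59x − 48) ÷ lead(D) = 15x³ ÷ −3x² = −5x. Subtract (−5x)·D = 15x³ − 20x² − 35x. Remainder: 18x² − 24x − 48.
Step 6: lead(18x² − 24x − 48) ÷ lead(D) = 18x² ÷ −3x² = −6. Subtract (−6)·D = 18x² − 24x − 42. Remainder: −6.

R = [-6]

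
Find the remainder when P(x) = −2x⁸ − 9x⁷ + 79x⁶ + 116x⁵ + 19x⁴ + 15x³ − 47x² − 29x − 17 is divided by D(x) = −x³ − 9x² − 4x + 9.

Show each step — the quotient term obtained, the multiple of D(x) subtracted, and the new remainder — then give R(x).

R(x) = 3x − 8

Step 1: lead(−2x⁸ − 9x⁷ + 79x⁶ + 116x⁵ + 19x⁴ + 15x³ − 47x² − 29x − 17) ÷ lead(D) = −2x⁸ ÷ −x³ = 2x⁵. Subtract (2x⁵)·D = −2x⁸ − 18x⁷ − 8x⁶ + 18x⁵. Remainder: 9x⁷ + 87x⁶ + 98x⁵ + 19x⁴ + 15x³ − 47x² − 29x − 17.
Step 2: lead(9x⁷ + 87x⁶ + 98x⁵ + 19x⁴ + 15x³ − 47x² − 29x − 17) ÷ lead(D) = 9x⁷ ÷ −x³ = −9x⁴. Subtract (−9x⁴)·D = 9x⁷ + 81x⁶ + 36x⁵ − 81x⁴. Remainder: 6x⁶ + 62x⁵ + 100x⁴ + 15x³ − 47x² − 29x − 17.
Step 3: lead(6x⁶ + 62x⁵ + 100x⁴ + 15x³ − 47x² − 29x − 17) ÷ lead(D) = 6x⁶ ÷ −x³ = −6x³. Subtract (−6x³)·D = 6x⁶ + 54x⁵ + 24x⁴ − 54x³. Remainder: 8x⁵ + 76x⁴ + 69x³ − 47x² − 29x − 17.
Step 4: lead(8x⁵ + 76x⁴ + 69x³ − 47x² − 29x − 17) ÷ lead(D) = 8x⁵ ÷ −x³ = −8x². Subtract (−8x²)·D = 8x⁵ + 72x⁴ + 32x³ − 72x². Remainder: 4x⁴ + 37x³ + 25x² − 29x − 17.
Step 5: lead(4x⁴ + 37x³ + 25x² − 29x − 17) ÷ lead(D) = 4x⁴ ÷ −x³ = −4x. Subtract (−4x)·D = 4x⁴ + 36x³ + 16x² − 36x. Remainder: x³ + 9x² + 7x − 17.
Step 6: lead(x³ + 9x² + 7x − 17) ÷ lead(D) = x³ ÷ −x³ = −1. Subtract (−1)·D = x³ + 9x² + 4x − 9. Remainder: 3x − 8.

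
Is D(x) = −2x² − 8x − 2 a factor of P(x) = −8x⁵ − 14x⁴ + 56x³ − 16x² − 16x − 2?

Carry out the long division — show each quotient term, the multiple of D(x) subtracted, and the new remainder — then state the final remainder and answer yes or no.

Step 1: lead(−8x⁵ − 14x⁴ + 56x³ − 16x² − 16x − 2) ÷ lead(D) = −8x⁵ ÷ −2x² = 4x³. Subtract (4x³)·D = −8x⁵ − 32x⁴ − 8x³. Remainder: 18x⁴ + 64x³ − 16x² − 16x − 2.
Step 2: lead(18x⁴ + 64x³ − 16x² − 16x − 2) ÷ lead(D) = 18x⁴ ÷ −2x² = −9x². Subtract (−9x²)·D = 18x⁴ + 72x³ + 18x². Remainder: −8x³ − 34x² − 16x − 2.
Step 3: lead(−8x³ − 34x² − 16x − 2) ÷ lead(D) = −8x³ ÷ −2x² = 4x. Subtract (4x)·D = −8x³ − 32x² − 8x. Remainder: −2x² − 8x − 2.
Step 4: lead(−2x² − 8x − 2) ÷ lead(D) = −2x² ÷ −2x² = 1. Subtract (1)·D = −2x² − 8x − 2. Remainder: 0.

R(x) = 0, so D(x) is a factor of P(x). yes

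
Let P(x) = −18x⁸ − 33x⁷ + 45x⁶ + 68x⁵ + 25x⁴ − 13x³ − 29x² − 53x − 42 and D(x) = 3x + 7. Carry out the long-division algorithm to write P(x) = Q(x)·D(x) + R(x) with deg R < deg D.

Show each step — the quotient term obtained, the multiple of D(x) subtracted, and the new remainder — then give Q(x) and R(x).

Q(x) = −6x⁷ + 3x⁶ + 8x⁵ + 4x⁴ − x³ − 2x² − 5x − 6; R(x) = 0

Step 1: lead(−18x⁸ − 33x⁷ + 45x⁶ + 68x⁵ + 25x⁴ − 13x³ − 29x² − 53x − 42) ÷ lead(D) = −18x⁸ ÷ 3x = −6x⁷. Subtract (−6x⁷)·D = −18x⁸ − 42x⁷. Remainder: 9x⁷ + 45x⁶ + 68x⁵ + 25x⁴ − 13x³ − 29x² − 53x − 42.
Step 2: lead(9x⁷ + 45x⁶ + 68x⁵ + 25x⁴ − 13x³ − 29x² − 53x − 42) ÷ lead(D) = 9x⁷ ÷ 3x = 3x⁶. Subtract (3x⁶)·D = 9x⁷ + 21x⁶. Remainder: 24x⁶ + 68x⁵ + 25x⁴ − 13x³ − 29x² − 53x − 42.
Step 3: lead(24x⁶ + 68x⁵ + 25x⁴ − 13x³ − 29x² − 53x − 42) ÷ lead(D) = 24x⁶ ÷ 3x = 8x⁵. Subtract (8x⁵)·D = 24x⁶ + 56x⁵. Remainder: 12x⁵ + 25x⁴ − 13x³ − 29x² − 53x − 42.
Step 4: lead(12x⁵ + 25x⁴ − 13x³ − 29x² − 53x − 42) ÷ lead(D) = 12x⁵ ÷ 3x = 4x⁴. Subtract (4x⁴)·D = 12x⁵ + 28x⁴. Remainder: −3x⁴ − 13x³ − 29x² − 53x − 42.
Step 5: lead(−3x⁴ − 13x³ − 29x² − 53x − 42) ÷ lead(D) = −3x⁴ ÷ 3x = −x³. Subtract (−x³)·D = −3x⁴ − 7x³. Remainder: −6x³ − 29x² − 53x − 42.
Step 6: lead(−6x³ − 29x² − 53x − 42) ÷ lead(D) = −6x³ ÷ 3x = −2x². Subtract (−2x²)·D = −6x³ − 14x². Remainder: −15x² − 53x − 42.
Step 7: lead(−15x² − 53x − 42) ÷ lead(D) = −15x² ÷ 3x = −5x. Subtract (−5x)·D = −15x² − 35x. Remainder: −18x − 42.
Step 8: lead(−18x − 42) ÷ lead(D) = −18x ÷ 3x = −6. Subtract (−6)·D = −18x − 42. Remainder: 0.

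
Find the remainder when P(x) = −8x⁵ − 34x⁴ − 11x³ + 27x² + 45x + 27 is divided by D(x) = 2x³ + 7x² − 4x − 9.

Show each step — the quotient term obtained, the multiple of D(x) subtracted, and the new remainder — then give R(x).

R(x) = 6x

Step 1: lead(−8x⁵ − 34x⁴ − 11x³ + 27x² + 45x + 27) ÷ lead(D) = −8x⁵ ÷ 2x³ = −4x². Subtract (−4x²)·D = −8x⁵ − 28x⁴ + 16x³ + 36x². Remainder: −6x⁴ − 27x³ − 9x² + 45x + 27.
Step 2: lead(−6x⁴ − 27x³ − 9x² + 45x + 27) ÷ lead(D) = −6x⁴ ÷ 2x³ = −3x. Subtract (−3x)·D = −6x⁴ − 21x³ + 12x² + 27x. Remainder: −6x³ − 21x² + 18x + 27.
Step 3: lead(−6x³ − 21x² + 18x + 27) ÷ lead(D) = −6x³ ÷ 2x³ = −3. Subtract (−3)·D = −6x³ − 21x² + 12x + 27. Remainder: 6x.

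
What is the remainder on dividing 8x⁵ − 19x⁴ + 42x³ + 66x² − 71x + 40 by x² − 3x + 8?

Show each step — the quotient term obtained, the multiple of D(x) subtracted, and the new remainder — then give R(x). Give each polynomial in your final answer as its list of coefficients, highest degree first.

Step 1: lead(8x⁵ − 19x⁴ + 42x³ + 66x² − 71x + 40) ÷ lead(D) = 8x⁵ ÷ x² = 8x³. Subtract (8x³)·D = 8x⁵ − 24x⁴ + 64x³. Remainder: 5x⁴ − 22x³ + 66x² − 71x + 40.
Step 2: lead(5x⁴ − 22x³ + 66x² − 71x + 40) ÷ lead(D) = 5x⁴ ÷ x² = 5x². Subtract (5x²)·D = 5x⁴ − 15x³ + 40x². Remainder: −7x³ + 26x² − 71x + 40.
Step 3: lead(−7x³ + 26x² − 71x + 40) ÷ lead(D) = −7x³ ÷ x² = −7x. Subtract (−7x)·D = −7x³ + 21x² − 56x. Remainder: 5x² − 15x + 40.
Step 4: lead(5x² − 15x + 40) ÷ lead(D) = 5x² ÷ x² = 5. Subtract (5)·D = 5x² − 15x + 40. Remainder: 0.

R = [0]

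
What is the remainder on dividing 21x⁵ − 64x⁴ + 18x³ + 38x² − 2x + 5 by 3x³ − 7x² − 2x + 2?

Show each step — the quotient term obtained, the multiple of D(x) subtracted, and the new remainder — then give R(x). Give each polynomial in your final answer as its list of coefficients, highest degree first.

R = [7, 6, 7]

Step 1: lead(21x⁵ − 64x⁴ + 18x³ + 38x² − 2x + 5) ÷ lead(D) = 21x⁵ ÷ 3x³ = 7x². Subtract (7x²)·D = 21x⁵ − 49x⁴ − 14x³ + 14x². Remainder: −15x⁴ + 32x³ + 24x² − 2x + 5.
Step 2: lead(−15x⁴ + 32x³ + 24x² − 2x + 5) ÷ lead(D) = −15x⁴ ÷ 3x³ = −5x. Subtract (−5x)·D = −15x⁴ + 35x³ + 10x² − 10x. Remainder: −3x³ + 14x² + 8x + 5.
Step 3: lead(−3x³ + 14x² + 8x + 5) ÷ lead(D) = −3x³ ÷ 3x³ = −1. Subtract (−1)·D = −3x³ + 7x² + 2x − 2. Remainder: 7x² + 6x + 7.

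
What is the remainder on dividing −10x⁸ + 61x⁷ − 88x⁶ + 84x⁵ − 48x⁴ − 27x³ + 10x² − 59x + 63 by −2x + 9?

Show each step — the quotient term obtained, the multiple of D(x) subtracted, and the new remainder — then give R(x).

R(x) = 0

Step 1: lead(−10x⁸ + 61x⁷ − 88x⁶ + 84x⁵ − 48x⁴ − 27x³ + 10x² − 59x + 63) ÷ lead(D) = −10x⁸ ÷ −2x = 5x⁷. Subtract (5x⁷)·D = −10x⁸ + 45x⁷. Remainder: 16x⁷ − 88x⁶ + 84x⁵ − 48x⁴ − 27x³ + 10x² − 59x + 63.
Step 2: lead(16x⁷ − 88x⁶ + 84x⁵ − 48x⁴ − 27x³ + 10x² − 59x + 63) ÷ lead(D) = 16x⁷ ÷ −2x = −8x⁶. Subtract (−8x⁶)·D = 16x⁷ − 72x⁶. Remainder: −16x⁶ + 84x⁵ − 48x⁴ − 27x³ + 10x² − 59x + 63.
Step 3: lead(−16x⁶ + 84x⁵ − 48x⁴ − 27x³ + 10x² − 59x + 63) ÷ lead(D) = −16x⁶ ÷ −2x = 8x⁵. Subtract (8x⁵)·D = −16x⁶ + 72x⁵. Remainder: 12x⁵ − 48x⁴ − 27x³ + 10x² − 59x + 63.
Step 4: lead(12x⁵ − 48x⁴ − 27x³ + 10x² − 59x + 63) ÷ lead(D) = 12x⁵ ÷ −2x = −6x⁴. Subtract (−6x⁴)·D = 12x⁵ − 54x⁴. Remainder: 6x⁴ − 27x³ + 10x² − 59x + 63.
Step 5: lead(6x⁴ − 27x³ + 10x² − 59x + 63) ÷ lead(D) = 6x⁴ ÷ −2x = −3x³. Subtract (−3x³)·D = 6x⁴ − 27x³. Remainder: 10x² − 59x + 63.
Step 6: lead(10x² − 59x + 63) ÷ lead(D) = 10x² ÷ −2x = −5x. Subtract (−5x)·D = 10x² − 45x. Remainder: −14x + 63.
Step 7: lead(−14x + 63) ÷ lead(D) = −14x ÷ −2x = 7. Subtract (7)·D = −14x + 63. Remainder: 0.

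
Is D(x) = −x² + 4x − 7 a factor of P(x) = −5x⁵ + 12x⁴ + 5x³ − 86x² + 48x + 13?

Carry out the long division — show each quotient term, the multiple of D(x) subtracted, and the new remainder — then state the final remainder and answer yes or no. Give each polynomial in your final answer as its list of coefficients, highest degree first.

R = [-1], so D(x) is not a factor of P(x). no

Step 1: lead(−5x⁵ + 12x⁴ + 5x³ − 86x² + 48x + 13) ÷ lead(D) = −5x⁵ ÷ −x² = 5x³. Subtract (5x³)·D = −5x⁵ + 20x⁴ − 35x³. Remainder: −8x⁴ + 40x³ − 86x² + 48x + 13.
Step 2: lead(−8x⁴ + 40x³ − 86x² + 48x + 13) ÷ lead(D) = −8x⁴ ÷ −x² = 8x². Subtract (8x²)·D = −8x⁴ + 32x³ − 56x². Remainder: 8x³ − 30x² + 48x + 13.
Step 3: lead(8x³ − 30x² + 48x + 13) ÷ lead(D) = 8x³ ÷ −x² = −8x. Subtract (−8x)·D = 8x³ − 32x² + 56x. Remainder: 2x² − 8x + 13.
Step 4: lead(2x² − 8x + 13) ÷ lead(D) = 2x² ÷ −x² = −2. Subtract (−2)·D = 2x² − 8x + 14. Remainder: −1.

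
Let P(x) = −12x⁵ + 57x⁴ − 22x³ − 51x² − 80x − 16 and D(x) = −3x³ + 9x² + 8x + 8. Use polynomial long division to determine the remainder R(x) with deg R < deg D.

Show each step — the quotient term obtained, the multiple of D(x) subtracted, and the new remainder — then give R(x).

R(x) = 8

Step 1: lead(−12x⁵ + 57x⁴ − 22x³ − 51x² − 80x − 16) ÷ lead(D) = −12x⁵ ÷ −3x³ = 4x². Subtract (4x²)·D = −12x⁵ + 36x⁴ + 32x³ + 32x². Remainder: 21x⁴ − 54x³ − 83x² − 80x − 16.
Step 2: lead(21x⁴ − 54x³ − 83x² − 80x − 16) ÷ lead(D) = 21x⁴ ÷ −3x³ = −7x. Subtract (−7x)·D = 21x⁴ − 63x³ − 56x² − 56x. Remainder: 9x³ − 27x² − 24x − 16.
Step 3: lead(9x³ − 27x² − 24x − 16) ÷ lead(D) = 9x³ ÷ −3x³ = −3. Subtract (−3)·D = 9x³ − 27x² − 24x − 24. Remainder: 8.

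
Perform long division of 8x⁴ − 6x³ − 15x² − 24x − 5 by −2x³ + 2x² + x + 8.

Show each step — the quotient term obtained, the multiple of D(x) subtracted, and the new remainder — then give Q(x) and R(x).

Step 1: lead(8x⁴ − 6x³ − 15x² − 24x − 5) ÷ lead(D) = 8x⁴ ÷ −2x³ = −4x. Subtract (−4x)·D = 8x⁴ − 8x³ − 4x² − 32x. Remainder: 2x³ − 11x² + 8x − 5.
Step 2: lead(2x³ − 11x² + 8x − 5) ÷ lead(D) = 2x³ ÷ −2x³ = −1. Subtract (−1)·D = 2x³ − 2x² − x − 8. Remainder: −9x² + 9x + 3.

Q(x) = −4x − 1; R(x) = −9x² + 9x + 3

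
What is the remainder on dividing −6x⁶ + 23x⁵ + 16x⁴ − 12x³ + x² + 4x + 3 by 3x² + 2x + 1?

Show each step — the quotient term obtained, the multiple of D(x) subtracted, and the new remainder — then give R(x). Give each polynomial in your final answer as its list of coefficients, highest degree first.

R = [1, -2]

Step 1: lead(−6x⁶ + 23x⁵ + 16x⁴ − 12x³ + x² + 4x + 3) ÷ lead(D) = −6x⁶ ÷ 3x² = −2x⁴. Subtract (−2x⁴)·D = −6x⁶ − 4x⁵ − 2x⁴. Remainder: 27x⁵ + 18x⁴ − 12x³ + x² + 4x + 3.
Step 2: lead(27x⁵ + 18x⁴ − 12x³ + x² + 4x + 3) ÷ lead(D) = 27x⁵ ÷ 3x² = 9x³. Subtract (9x³)·D = 27x⁵ + 18x⁴ + 9x³. Remainder: −21x³ + x² + 4x + 3.
Step 3: lead(−21x³ + x² + 4x + 3) ÷ lead(D) = −21x³ ÷ 3x² = −7x. Subtract (−7x)·D = −21x³ − 14x² − 7x. Remainder: 15x² + 11x + 3.
Step 4: lead(15x² + 11x + 3) ÷ lead(D) = 15x² ÷ 3x² = 5. Subtract (5)·D = 15x² + 10x + 5. Remainder: x − 2.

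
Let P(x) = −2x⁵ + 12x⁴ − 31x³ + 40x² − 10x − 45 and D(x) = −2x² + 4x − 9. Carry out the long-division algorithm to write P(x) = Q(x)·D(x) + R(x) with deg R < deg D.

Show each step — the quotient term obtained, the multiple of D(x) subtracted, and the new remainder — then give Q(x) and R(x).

Q(x) = x³ − 4x² + 3x + 4; R(x) = x − 9

Step 1: lead(−2x⁵ + 12x⁴ − 31x³ + 40x² − 10x − 45) ÷ lead(D) = −2x⁵ ÷ −2x² = x³. Subtract (x³)·D = −2x⁵ + 4x⁴ − 9x³. Remainder: 8x⁴ − 22x³ + 40x² − 10x − 45.
Step 2: lead(8x⁴ − 22x³ + 40x² − 10x − 45) ÷ lead(D) = 8x⁴ ÷ −2x² = −4x². Subtract (−4x²)·D = 8x⁴ − 16x³ + 36x². Remainder: −6x³ + 4x² − 10x − 45.
Step 3: lead(−6x³ + 4x² − 10x − 45) ÷ lead(D) = −6x³ ÷ −2x² = 3x. Subtract (3x)·D = −6x³ + 12x² − 27x. Remainder: −8x² + 17x − 45.
Step 4: lead(−8x² + 17x − 45) ÷ lead(D) = −8x² ÷ −2x² = 4. Subtract (4)·D = −8x² + 16x − 36. Remainder: x − 9.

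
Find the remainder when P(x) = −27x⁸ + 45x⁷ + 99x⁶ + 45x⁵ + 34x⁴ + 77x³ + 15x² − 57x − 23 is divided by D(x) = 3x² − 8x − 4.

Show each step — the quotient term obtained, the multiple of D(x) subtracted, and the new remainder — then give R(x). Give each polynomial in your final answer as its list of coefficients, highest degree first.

R = [-5, -3]

Step 1: lead(−27x⁸ + 45x⁷ + 99x⁶ + 45x⁵ + 34x⁴ + 77x³ + 15x² − 57x − 23) ÷ lead(D) = −27x⁸ ÷ 3x² = −9x⁶. Subtract (−9x⁶)·D = −27x⁸ + 72x⁷ + 36x⁶. Remainder: −27x⁷ + 63x⁶ + 45x⁵ + 34x⁴ + 77x³ + 15x² − 57x − 23.
Step 2: lead(−27x⁷ + 63x⁶ + 45x⁵ + 34x⁴ + 77x³ + 15x² − 57x − 23) ÷ lead(D) = −27x⁷ ÷ 3x² = −9x⁵. Subtract (−9x⁵)·D = −27x⁷ + 72x⁶ + 36x⁵. Remainder: −9x⁶ + 9x⁵ + 34x⁴ + 77x³ + 15x² − 57x − 23.
Step 3: lead(−9x⁶ + 9x⁵ + 34x⁴ + 77x³ + 15x² − 57x − 23) ÷ lead(D) = −9x⁶ ÷ 3x² = −3x⁴. Subtract (−3x⁴)·D = −9x⁶ + 24x⁵ + 12x⁴. Remainder: −15x⁵ + 22x⁴ + 77x³ + 15x² − 57x − 23.
Step 4: lead(−15x⁵ + 22x⁴ + 77x³ + 15x² − 57x − 23) ÷ lead(D) = −15x⁵ ÷ 3x² = −5x³. Subtract (−5x³)·D = −15x⁵ + 40x⁴ + 20x³. Remainder: −18x⁴ + 57x³ + 15x² − 57x − 23.
Step 5: lead(−18x⁴ + 57x³ + 15x² − 57x − 23) ÷ lead(D) = −18x⁴ ÷ 3x² = −6x². Subtract (−6x²)·D = −18x⁴ + 48x³ + 24x². Remainder: 9x³ − 9x² − 57x − 23.
Step 6: lead(9x³ − 9x² − 57x − 23) ÷ lead(D) = 9x³ ÷ 3x² = 3x. Subtract (3x)·D = 9x³ − 24x² − 12x. Remainder: 15x² − 45x − 23.
Step 7: lead(15x² − 45x − 23) ÷ lead(D) = 15x² ÷ 3x² = 5. Subtract (5)·D = 15x² − 40x − 20. Remainder: −5x − 3.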